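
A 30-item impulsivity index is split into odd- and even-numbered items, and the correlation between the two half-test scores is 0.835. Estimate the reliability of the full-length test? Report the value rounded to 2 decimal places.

0.91

The full test is twice the length of either half (n = 2).
r_full = 2r_hh / (1 + r_hh) = 2 × 0.835 / (1 + 0.835)
r_full = 1.6700 / 1.8350 ≈ 0.9101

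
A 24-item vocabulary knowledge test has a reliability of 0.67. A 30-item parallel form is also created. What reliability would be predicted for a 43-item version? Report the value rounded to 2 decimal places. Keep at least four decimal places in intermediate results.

0.78

Only the ratio of lengths matters: n = 43/24 = 1.7917
r_{43} = n·r / (1 + (n − 1)·r) = 1.2004 / 1.5304 ≈ 0.7844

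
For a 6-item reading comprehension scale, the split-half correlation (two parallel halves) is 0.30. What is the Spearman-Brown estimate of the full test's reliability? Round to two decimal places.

0.46

r_full = 2(0.30) / (1 + 0.30)
       = 0.6000 / 1.3000 = 0.4615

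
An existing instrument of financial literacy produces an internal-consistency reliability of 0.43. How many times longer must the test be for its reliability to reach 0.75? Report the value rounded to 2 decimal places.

3.98

n = [0.75 × 0.57] / [0.43 × 0.25]
n = 0.4275 / 0.1075 ≈ 3.9767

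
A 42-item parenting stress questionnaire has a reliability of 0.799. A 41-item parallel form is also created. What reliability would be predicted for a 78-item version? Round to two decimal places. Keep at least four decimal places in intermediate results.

0.88

The 41-item form is not needed; work directly from the 42-item form with n = 78/42 = 1.8571.
r_{78} = n·r / (1 + (n − 1)·r) = 1.4838 / 1.6848 ≈ 0.8807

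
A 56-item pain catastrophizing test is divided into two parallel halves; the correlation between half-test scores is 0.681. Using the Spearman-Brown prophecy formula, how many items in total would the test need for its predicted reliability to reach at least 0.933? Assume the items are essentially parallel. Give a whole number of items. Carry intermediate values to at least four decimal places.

Corrected full-test reliability: r_full = 2 × 0.681 / (1 + 0.681) ≈ 0.8102
Solve Spearman-Brown for n: n = 0.933(1 − 0.8102) / [0.8102(1 − 0.933)] = 3.2622
Required items = 3.2622 × 56 = 182.68, so 183 items.

183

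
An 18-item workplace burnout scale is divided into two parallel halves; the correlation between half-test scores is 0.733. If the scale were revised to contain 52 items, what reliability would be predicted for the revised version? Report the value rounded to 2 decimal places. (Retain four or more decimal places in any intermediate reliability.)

First correct the split-half correlation to full-test reliability: r_full = 2 × 0.733 / (1 + 0.733) ≈ 0.8459
Length factor from 18 to 52 items: n = 52/18 = 2.8889
r_new = n·r_full / (1 + (n − 1)·r_full) = 2.4437 / 2.5978 ≈ 0.9407

0.94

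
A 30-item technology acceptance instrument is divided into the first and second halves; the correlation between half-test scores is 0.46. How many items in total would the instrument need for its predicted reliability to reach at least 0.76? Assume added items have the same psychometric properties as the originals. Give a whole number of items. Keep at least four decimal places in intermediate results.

Corrected full-test reliability: r_full = 2 × 0.46 / (1 + 0.46) ≈ 0.6301
n = r_tgt(1 − r_full) / [r_full(1 − r_tgt)] = 0.76 × 0.3699 / (0.6301 × 0.24) ≈ 1.8590
Required items = 1.8590 × 30 = 55.77, so 56 items.

56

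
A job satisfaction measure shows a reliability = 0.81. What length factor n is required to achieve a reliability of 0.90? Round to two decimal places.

2.11

n = 0.90 × (1 − 0.81) / [ 0.81 × (1 − 0.90) ]
  = 0.1710 / 0.0810 = 2.1111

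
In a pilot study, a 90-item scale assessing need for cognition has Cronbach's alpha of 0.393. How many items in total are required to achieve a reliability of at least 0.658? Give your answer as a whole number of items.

268

n = 0.658 × (1 − 0.393) / [ 0.393 × (1 − 0.658) ]
n = 0.399406 / 0.134406 ≈ 2.9716
2.9716 × 90 = 267.44 → 268 items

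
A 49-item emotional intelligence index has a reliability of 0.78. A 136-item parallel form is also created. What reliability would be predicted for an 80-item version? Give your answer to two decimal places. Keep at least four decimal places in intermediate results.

Only the ratio of lengths matters: n = 80/49 = 1.6327
r_{80} = n·r / (1 + (n − 1)·r) = 1.2735 / 1.4935 ≈ 0.8527

0.85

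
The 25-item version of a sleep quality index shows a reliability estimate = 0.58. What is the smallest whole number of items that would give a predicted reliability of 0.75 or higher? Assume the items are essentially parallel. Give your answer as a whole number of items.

55

n = 0.75 × (1 − 0.58) / [ 0.58 × (1 − 0.75) ]
n = 0.3150 / 0.1450 ≈ 2.1724
2.1724 × 25 = 54.31 → 55 items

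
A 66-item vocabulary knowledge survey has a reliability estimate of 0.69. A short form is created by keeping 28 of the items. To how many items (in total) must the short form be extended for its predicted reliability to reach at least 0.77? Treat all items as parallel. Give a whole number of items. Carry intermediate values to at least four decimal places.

Short-form reliability: n = 28/66 = 0.4242; r_28 = n·r/(1+(n−1)r) ≈ 0.4856
Then solve for n' with r_old = 0.4856, r_target = 0.77: n' = 0.77(1 − 0.4856)/[0.4856(1 − 0.77)] = 3.5464
Total items = 3.5464 × 28 = 99.30, rounded up to 100.

100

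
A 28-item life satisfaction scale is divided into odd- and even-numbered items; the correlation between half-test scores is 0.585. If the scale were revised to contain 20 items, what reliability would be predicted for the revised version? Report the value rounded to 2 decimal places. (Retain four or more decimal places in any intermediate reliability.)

Spearman-Brown correction (n = 2): r_full = 2·0.585/(1 + 0.585) = 0.7382
Length factor from 28 to 20 items: n = 20/28 = 0.7143
r_new = n·r_full / (1 + (n − 1)·r_full) = 0.5273 / 0.7891 ≈ 0.6682

0.67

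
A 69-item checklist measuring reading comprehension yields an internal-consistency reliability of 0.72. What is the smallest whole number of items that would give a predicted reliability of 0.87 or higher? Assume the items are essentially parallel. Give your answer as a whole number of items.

180

Rearranging the Spearman-Brown formula for n,
n = r*(1 − r) / [ r (1 − r*) ]
n = [0.87 × 0.28] / [0.72 × 0.13]
n = 0.2436 / 0.0936 ≈ 2.6026
2.6026 × 69 = 179.58 → 180 items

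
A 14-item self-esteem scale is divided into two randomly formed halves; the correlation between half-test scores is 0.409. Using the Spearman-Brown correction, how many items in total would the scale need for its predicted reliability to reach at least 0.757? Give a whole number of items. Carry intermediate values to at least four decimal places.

Corrected full-test reliability: r_full = 2 × 0.409 / (1 + 0.409) ≈ 0.5806
n = r_tgt(1 − r_full) / [r_full(1 − r_tgt)] = 0.757 × 0.4194 / (0.5806 × 0.243) ≈ 2.2503
Required items = 2.2503 × 14 = 31.50, so 32 items.

32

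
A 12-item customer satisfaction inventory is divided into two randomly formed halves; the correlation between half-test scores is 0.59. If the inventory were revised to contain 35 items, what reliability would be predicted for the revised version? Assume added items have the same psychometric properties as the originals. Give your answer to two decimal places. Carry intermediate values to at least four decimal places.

0.89

Full-test reliability from the split-half r: r_full = 2(0.59)/(1 + 0.59) = 0.7421
Length factor from 12 to 35 items: n = 35/12 = 2.9167
r_new = n·r_full / (1 + (n − 1)·r_full) = 2.1645 / 2.4224 ≈ 0.8935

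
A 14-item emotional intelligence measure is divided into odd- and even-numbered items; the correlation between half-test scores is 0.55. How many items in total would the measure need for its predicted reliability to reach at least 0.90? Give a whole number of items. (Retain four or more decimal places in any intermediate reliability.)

Corrected full-test reliability: r_full = 2 × 0.55 / (1 + 0.55) ≈ 0.7097
Solve Spearman-Brown for n: n = 0.90(1 − 0.7097) / [0.7097(1 − 0.90)] = 3.6814
Required items = 3.6814 × 14 = 51.54, so 52 items.

52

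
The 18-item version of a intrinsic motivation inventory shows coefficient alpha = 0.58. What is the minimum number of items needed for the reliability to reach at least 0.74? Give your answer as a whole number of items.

Invert Spearman-Brown to solve for n:
n = r*(1 − r) / [ r (1 − r*) ]
n = [0.74 × 0.42] / [0.58 × 0.26]
  = 0.3108 / 0.1508 = 2.0610
So the test needs 2.0610 × 18 ≈ 37.10 items; rounding up, 38.

38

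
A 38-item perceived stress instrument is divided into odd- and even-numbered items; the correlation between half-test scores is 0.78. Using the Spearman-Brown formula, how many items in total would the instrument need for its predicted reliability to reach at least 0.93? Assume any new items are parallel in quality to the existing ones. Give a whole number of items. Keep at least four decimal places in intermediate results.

Corrected full-test reliability: r_full = 2 × 0.78 / (1 + 0.78) ≈ 0.8764
Solve Spearman-Brown for n: n = 0.93(1 − 0.8764) / [0.8764(1 − 0.93)] = 1.8737
Items = 1.8737 × 38 ≈ 71.20 → 72

72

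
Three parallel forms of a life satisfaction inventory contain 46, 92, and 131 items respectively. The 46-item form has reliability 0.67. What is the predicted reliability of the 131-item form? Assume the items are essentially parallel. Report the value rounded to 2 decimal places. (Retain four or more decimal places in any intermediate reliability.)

0.85

The 92-item form is not needed; work directly from the 46-item form with n = 131/46 = 2.8478.
r_{131} = n·r / (1 + (n − 1)·r) = 1.9080 / 2.2380 ≈ 0.8525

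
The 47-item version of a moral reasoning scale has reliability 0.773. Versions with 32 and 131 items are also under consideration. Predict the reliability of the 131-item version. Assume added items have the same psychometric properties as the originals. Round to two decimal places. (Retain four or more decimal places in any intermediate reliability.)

0.90

The 32-item form is not needed; work directly from the 47-item form with n = 131/47 = 2.7872.
r_{131} = n·r / (1 + (n − 1)·r) = 2.1545 / 2.3815 ≈ 0.9047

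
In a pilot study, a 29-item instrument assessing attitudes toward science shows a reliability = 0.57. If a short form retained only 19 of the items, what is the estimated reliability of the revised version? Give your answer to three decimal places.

0.465

The new length is 19/29 = 0.6552 times the old.
Spearman-Brown: r_new = n·r / (1 + (n − 1)·r)
r_new = (0.6552 × 0.57) / (1 + (0.6552 − 1) × 0.57)
r_new = 0.3735 / 0.8035 ≈ 0.4648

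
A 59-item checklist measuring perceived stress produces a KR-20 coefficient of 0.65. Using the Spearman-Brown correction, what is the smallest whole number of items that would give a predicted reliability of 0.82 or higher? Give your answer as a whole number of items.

Spearman-Brown solved for the length factor n:
n = r*(1 − r) / [ r (1 − r*) ]
n = 0.82(1 − 0.65) / [0.65(1 − 0.82)]
n = 0.2870 / 0.1170 ≈ 2.4530
So the test needs 2.4530 × 59 ≈ 144.73 items; rounding up, 145.

145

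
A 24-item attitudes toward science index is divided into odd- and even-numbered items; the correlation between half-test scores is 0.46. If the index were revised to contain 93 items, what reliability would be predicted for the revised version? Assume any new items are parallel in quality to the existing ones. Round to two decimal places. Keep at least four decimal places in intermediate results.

Full-test reliability from the split-half r: r_full = 2(0.46)/(1 + 0.46) = 0.6301
Then adjust to 93 items: n = 93/24 = 3.8750
r_new = n·r_full / (1 + (n − 1)·r_full) = 2.4416 / 2.8115 ≈ 0.8684

0.87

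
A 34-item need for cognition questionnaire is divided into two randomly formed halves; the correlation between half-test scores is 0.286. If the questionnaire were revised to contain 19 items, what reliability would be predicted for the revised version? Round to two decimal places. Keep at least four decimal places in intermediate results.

0.31

First correct the split-half correlation to full-test reliability: r_full = 2 × 0.286 / (1 + 0.286) ≈ 0.4448
Length factor from 34 to 19 items: n = 19/34 = 0.5588
r_new = n·r_full / (1 + (n − 1)·r_full) = 0.2486 / 0.8038 ≈ 0.3093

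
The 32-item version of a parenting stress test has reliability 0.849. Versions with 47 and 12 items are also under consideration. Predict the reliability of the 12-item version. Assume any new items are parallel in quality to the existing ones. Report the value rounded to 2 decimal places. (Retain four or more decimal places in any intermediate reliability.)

0.68

Only the ratio of lengths matters: n = 12/32 = 0.3750
r_{12} = n·r / (1 + (n − 1)·r) = 0.3184 / 0.4694 ≈ 0.6783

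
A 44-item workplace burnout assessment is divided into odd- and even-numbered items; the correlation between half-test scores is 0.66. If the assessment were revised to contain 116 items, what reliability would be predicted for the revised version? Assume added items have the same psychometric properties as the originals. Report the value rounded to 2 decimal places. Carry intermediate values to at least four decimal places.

0.91

First correct the split-half correlation to full-test reliability: r_full = 2 × 0.66 / (1 + 0.66) ≈ 0.7952
Then adjust to 116 items: n = 116/44 = 2.6364
r_new = n·r_full / (1 + (n − 1)·r_full) = 2.0965 / 2.3013 ≈ 0.9110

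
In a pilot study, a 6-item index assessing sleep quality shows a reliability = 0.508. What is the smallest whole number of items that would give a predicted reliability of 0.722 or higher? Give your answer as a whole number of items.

16

n = [0.722 × 0.492] / [0.508 × 0.278]
n = 0.355224 / 0.141224 ≈ 2.5153
So the test needs 2.5153 × 6 ≈ 15.09 items; rounding up, 16.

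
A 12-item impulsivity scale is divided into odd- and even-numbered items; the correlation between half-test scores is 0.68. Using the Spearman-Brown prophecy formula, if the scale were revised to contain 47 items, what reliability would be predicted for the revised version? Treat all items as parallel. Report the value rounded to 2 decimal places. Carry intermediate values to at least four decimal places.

0.94

Full-test reliability from the split-half r: r_full = 2(0.68)/(1 + 0.68) = 0.8095
Length factor from 12 to 47 items: n = 47/12 = 3.9167
r_new = n·r_full / (1 + (n − 1)·r_full) = 3.1706 / 3.3611 ≈ 0.9433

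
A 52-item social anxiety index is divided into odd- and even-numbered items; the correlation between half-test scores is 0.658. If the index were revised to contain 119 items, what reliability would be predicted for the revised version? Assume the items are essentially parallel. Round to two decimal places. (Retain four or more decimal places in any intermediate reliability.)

First correct the split-half correlation to full-test reliability: r_full = 2 × 0.658 / (1 + 0.658) ≈ 0.7937
Then adjust to 119 items: n = 119/52 = 2.2885
r_new = n·r_full / (1 + (n − 1)·r_full) = 1.8164 / 2.0227 ≈ 0.8980

0.90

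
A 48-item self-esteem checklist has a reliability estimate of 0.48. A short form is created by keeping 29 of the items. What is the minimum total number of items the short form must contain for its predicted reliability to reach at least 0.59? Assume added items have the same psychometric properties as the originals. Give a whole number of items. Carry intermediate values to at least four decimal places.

Short-form reliability: n = 29/48 = 0.6042; r_29 = n·r/(1+(n−1)r) ≈ 0.3580
Length factor from the short form to reach 0.59: n' = 0.59(1 − 0.3580) / [0.3580(1 − 0.59)] ≈ 2.5806
Items = 2.5806 × 29 ≈ 74.84 → 75

75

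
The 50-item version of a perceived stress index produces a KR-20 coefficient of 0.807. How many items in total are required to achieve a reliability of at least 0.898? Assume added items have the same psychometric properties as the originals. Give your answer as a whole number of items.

106

n = [0.898 × 0.193] / [0.807 × 0.102]
  = 0.173314 / 0.082314 = 2.1055
Items needed = n × 50 = 2.1055 × 50 ≈ 105.28 → round up to 106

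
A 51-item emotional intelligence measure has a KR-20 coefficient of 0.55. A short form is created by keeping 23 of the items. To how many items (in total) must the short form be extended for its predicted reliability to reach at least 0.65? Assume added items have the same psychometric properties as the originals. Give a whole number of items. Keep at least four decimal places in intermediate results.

78

Short-form reliability: n = 23/51 = 0.4510; r_23 = n·r/(1+(n−1)r) ≈ 0.3553
Then solve for n' with r_old = 0.3553, r_target = 0.65: n' = 0.65(1 − 0.3553)/[0.3553(1 − 0.65)] = 3.3698
Total items = 3.3698 × 23 = 77.51, rounded up to 78.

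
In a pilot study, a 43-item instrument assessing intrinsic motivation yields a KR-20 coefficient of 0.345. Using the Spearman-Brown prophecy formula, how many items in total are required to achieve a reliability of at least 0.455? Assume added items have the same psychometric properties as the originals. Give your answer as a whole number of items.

n = 0.455(1 − 0.345) / [0.345(1 − 0.455)]
  = 0.298025 / 0.188025 = 1.5850
Items needed = n × 43 = 1.5850 × 43 ≈ 68.16 → round up to 69

69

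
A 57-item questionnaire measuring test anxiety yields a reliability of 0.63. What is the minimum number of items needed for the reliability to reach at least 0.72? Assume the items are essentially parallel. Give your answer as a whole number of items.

87

Rearranging the Spearman-Brown formula for n,
n = r*(1 − r) / [ r (1 − r*) ]
n = [0.72 × 0.37] / [0.63 × 0.28]
  = 0.2664 / 0.1764 = 1.5102
Items needed = n × 57 = 1.5102 × 57 ≈ 86.08 → round up to 87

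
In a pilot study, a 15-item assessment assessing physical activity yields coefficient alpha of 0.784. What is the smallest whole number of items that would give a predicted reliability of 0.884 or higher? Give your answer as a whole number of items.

32

Invert Spearman-Brown to solve for n:
n = r_target (1 − r_old) / [ r_old (1 − r_target) ]
n = 0.884 × (1 − 0.784) / [ 0.784 × (1 − 0.884) ]
  = 0.190944 / 0.090944 = 2.0996
So the test needs 2.0996 × 15 ≈ 31.49 items; rounding up, 32.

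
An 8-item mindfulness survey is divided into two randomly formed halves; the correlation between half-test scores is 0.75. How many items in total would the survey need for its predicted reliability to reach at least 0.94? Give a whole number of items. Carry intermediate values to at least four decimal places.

21

Corrected full-test reliability: r_full = 2 × 0.75 / (1 + 0.75) ≈ 0.8571
n = r_tgt(1 − r_full) / [r_full(1 − r_tgt)] = 0.94 × 0.1429 / (0.8571 × 0.06) ≈ 2.6120
Items = 2.6120 × 8 ≈ 20.90 → 21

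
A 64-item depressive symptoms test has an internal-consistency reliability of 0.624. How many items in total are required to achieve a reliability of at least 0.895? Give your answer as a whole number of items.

Spearman-Brown solved for the length factor n:
n = r*(1 − r) / [ r (1 − r*) ]
n = [0.895 × 0.376] / [0.624 × 0.105]
  = 0.336520 / 0.065520 = 5.1361
So the test needs 5.1361 × 64 ≈ 328.71 items; rounding up, 329.

329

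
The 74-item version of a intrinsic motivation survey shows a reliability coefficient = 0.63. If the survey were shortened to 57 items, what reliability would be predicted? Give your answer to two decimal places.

n = 57/74 = 0.7703
Apply the Spearman-Brown prophecy formula, r' = nr / [1 + (n − 1)r]:
r_new = 0.7703·0.63 / [1 + (0.7703 − 1)·0.63]
     = 0.4853 / 0.8553 = 0.5674

0.57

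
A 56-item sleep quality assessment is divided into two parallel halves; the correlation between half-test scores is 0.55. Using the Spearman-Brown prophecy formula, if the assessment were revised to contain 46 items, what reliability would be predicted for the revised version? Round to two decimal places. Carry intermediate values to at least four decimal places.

Spearman-Brown correction (n = 2): r_full = 2·0.55/(1 + 0.55) = 0.7097
Length factor from 56 to 46 items: n = 46/56 = 0.8214
r_new = n·r_full / (1 + (n − 1)·r_full) = 0.5829 / 0.8732 ≈ 0.6675

0.67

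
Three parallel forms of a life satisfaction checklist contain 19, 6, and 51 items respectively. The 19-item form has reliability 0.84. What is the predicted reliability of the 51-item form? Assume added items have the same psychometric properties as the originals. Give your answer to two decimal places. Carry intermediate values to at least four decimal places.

The 6-item form is not needed; work directly from the 19-item form with n = 51/19 = 2.6842.
r_{51} = n·r / (1 + (n − 1)·r) = 2.2547 / 2.4147 ≈ 0.9337

0.93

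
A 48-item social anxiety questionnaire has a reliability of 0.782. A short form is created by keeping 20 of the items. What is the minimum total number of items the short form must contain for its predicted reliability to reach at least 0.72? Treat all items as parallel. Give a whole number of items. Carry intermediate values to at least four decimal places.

35

Short-form reliability: n = 20/48 = 0.4167; r_20 = n·r/(1+(n−1)r) ≈ 0.5992
Length factor from the short form to reach 0.72: n' = 0.72(1 − 0.5992) / [0.5992(1 − 0.72)] ≈ 1.7200
Items = 1.7200 × 20 ≈ 34.40 → 35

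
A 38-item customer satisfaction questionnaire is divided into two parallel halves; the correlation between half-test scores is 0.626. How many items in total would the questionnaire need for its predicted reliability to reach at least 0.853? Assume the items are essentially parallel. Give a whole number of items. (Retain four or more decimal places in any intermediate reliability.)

r_full = 2(0.626)/(1 + 0.626) = 0.7700
n = r_tgt(1 − r_full) / [r_full(1 − r_tgt)] = 0.853 × 0.2300 / (0.7700 × 0.147) ≈ 1.7333
Required items = 1.7333 × 38 = 65.87, so 66 items.

66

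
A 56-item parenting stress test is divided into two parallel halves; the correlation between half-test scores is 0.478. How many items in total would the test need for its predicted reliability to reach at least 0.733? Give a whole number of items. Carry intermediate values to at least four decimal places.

84

r_full = 2(0.478)/(1 + 0.478) = 0.6468
n = r_tgt(1 − r_full) / [r_full(1 − r_tgt)] = 0.733 × 0.3532 / (0.6468 × 0.267) ≈ 1.4991
Required items = 1.4991 × 56 = 83.95, so 84 items.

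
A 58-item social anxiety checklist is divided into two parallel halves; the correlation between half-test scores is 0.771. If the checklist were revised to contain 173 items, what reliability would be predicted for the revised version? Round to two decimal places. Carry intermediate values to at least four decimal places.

First correct the split-half correlation to full-test reliability: r_full = 2 × 0.771 / (1 + 0.771) ≈ 0.8707
Then adjust to 173 items: n = 173/58 = 2.9828
r_new = n·r_full / (1 + (n − 1)·r_full) = 2.5971 / 2.7264 ≈ 0.9526

0.95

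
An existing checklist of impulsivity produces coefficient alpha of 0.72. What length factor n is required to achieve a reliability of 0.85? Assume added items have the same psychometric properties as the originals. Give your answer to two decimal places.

2.20

n = 0.85 × (1 − 0.72) / [ 0.72 × (1 − 0.85) ]
n = 0.2380 / 0.1080 ≈ 2.2037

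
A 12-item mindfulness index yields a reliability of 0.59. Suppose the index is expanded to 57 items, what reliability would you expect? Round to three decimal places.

0.872

Length ratio n = 57/12 = 4.75
r_new = 4.75·0.59 / [1 + (4.75 − 1)·0.59]
     = 2.8025 / 3.2125 = 0.8724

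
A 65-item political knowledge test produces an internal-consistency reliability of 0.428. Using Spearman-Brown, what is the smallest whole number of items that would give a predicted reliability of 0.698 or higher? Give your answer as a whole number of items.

201

n = [0.698 × 0.572] / [0.428 × 0.302]
n = 0.399256 / 0.129256 ≈ 3.0889
Items needed = n × 65 = 3.0889 × 65 ≈ 200.78 → round up to 201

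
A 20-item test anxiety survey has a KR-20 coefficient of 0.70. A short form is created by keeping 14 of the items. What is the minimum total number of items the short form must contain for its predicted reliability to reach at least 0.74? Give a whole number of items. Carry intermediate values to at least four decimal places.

Short-form reliability: n = 14/20 = 0.7000; r_14 = n·r/(1+(n−1)r) ≈ 0.6203
Length factor from the short form to reach 0.74: n' = 0.74(1 − 0.6203) / [0.6203(1 − 0.74)] ≈ 1.7422
Total items = 1.7422 × 14 = 24.39, rounded up to 25.

25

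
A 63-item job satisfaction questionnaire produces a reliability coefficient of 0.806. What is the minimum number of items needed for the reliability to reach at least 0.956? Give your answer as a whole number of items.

330

n = 0.956 × (1 − 0.806) / [ 0.806 × (1 − 0.956) ]
n = 0.185464 / 0.035464 ≈ 5.2296
5.2296 × 63 = 329.46 → 330 items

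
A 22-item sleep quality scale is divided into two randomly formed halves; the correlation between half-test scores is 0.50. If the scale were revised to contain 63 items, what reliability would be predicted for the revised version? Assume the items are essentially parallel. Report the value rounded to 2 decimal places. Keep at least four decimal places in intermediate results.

First correct the split-half correlation to full-test reliability: r_full = 2 × 0.50 / (1 + 0.50) ≈ 0.6667
Then adjust to 63 items: n = 63/22 = 2.8636
r_new = n·r_full / (1 + (n − 1)·r_full) = 1.9092 / 2.2425 ≈ 0.8514

0.85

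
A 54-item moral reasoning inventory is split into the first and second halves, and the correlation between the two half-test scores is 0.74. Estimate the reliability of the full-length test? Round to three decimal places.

0.851

Each half is half the length of the full test, so the full test is n = 2 times a half.
r_full = 2r_hh / (1 + r_hh) = 2 × 0.74 / (1 + 0.74)
r_full = 1.4800 / 1.7400 ≈ 0.8506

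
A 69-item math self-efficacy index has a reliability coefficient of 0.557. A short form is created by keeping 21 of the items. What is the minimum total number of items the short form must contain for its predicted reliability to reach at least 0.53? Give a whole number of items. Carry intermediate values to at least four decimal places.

Short-form reliability: n = 21/69 = 0.3043; r_21 = n·r/(1+(n−1)r) ≈ 0.2767
Then solve for n' with r_old = 0.2767, r_target = 0.53: n' = 0.53(1 − 0.2767)/[0.2767(1 − 0.53)] = 2.9477
Items = 2.9477 × 21 ≈ 61.90 → 62

62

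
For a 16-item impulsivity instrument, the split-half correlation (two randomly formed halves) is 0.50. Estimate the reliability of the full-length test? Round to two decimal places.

0.67

Apply the Spearman-Brown correction with n = 2:
r_full = 2(0.50) / (1 + 0.50)
r_full = 1.0000 / 1.5000 ≈ 0.6667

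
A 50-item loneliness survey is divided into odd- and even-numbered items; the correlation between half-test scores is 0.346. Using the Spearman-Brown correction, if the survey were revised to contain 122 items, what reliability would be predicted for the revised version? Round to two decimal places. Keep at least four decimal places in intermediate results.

0.72

First correct the split-half correlation to full-test reliability: r_full = 2 × 0.346 / (1 + 0.346) ≈ 0.5141
Length factor from 50 to 122 items: n = 122/50 = 2.4400
r_new = n·r_full / (1 + (n − 1)·r_full) = 1.2544 / 1.7403 ≈ 0.7208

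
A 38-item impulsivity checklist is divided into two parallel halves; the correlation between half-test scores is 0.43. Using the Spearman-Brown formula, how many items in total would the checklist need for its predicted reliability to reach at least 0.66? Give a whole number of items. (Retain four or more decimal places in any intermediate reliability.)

Corrected full-test reliability: r_full = 2 × 0.43 / (1 + 0.43) ≈ 0.6014
Solve Spearman-Brown for n: n = 0.66(1 − 0.6014) / [0.6014(1 − 0.66)] = 1.2866
Required items = 1.2866 × 38 = 48.89, so 49 items.

49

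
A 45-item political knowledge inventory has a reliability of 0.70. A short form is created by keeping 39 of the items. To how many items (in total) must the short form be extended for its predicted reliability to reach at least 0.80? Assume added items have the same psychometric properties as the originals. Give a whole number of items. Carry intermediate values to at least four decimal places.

78

First, r for the 39-item form: n = 39/45 = 0.8667, so r_39 = 0.8667·0.70/(1 + (0.8667 − 1)·0.70) = 0.6691
Then solve for n' with r_old = 0.6691, r_target = 0.80: n' = 0.80(1 − 0.6691)/[0.6691(1 − 0.80)] = 1.9782
Total items = 1.9782 × 39 = 77.15, rounded up to 78.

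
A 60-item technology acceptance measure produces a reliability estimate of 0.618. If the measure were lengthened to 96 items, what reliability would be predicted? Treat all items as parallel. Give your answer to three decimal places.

0.721

n = 96/60 = 1.6
Apply the Spearman-Brown prophecy formula, r' = nr / [1 + (n − 1)r]:
r_new = 1.6·0.618 / [1 + (1.6 − 1)·0.618]
     = 0.9888 / 1.3708 = 0.7213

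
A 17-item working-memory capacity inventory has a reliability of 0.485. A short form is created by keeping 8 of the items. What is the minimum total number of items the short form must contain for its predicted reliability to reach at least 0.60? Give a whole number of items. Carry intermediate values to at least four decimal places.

Short-form reliability: n = 8/17 = 0.4706; r_8 = n·r/(1+(n−1)r) ≈ 0.3071
Then solve for n' with r_old = 0.3071, r_target = 0.60: n' = 0.60(1 − 0.3071)/[0.3071(1 − 0.60)] = 3.3844
Total items = 3.3844 × 8 = 27.08, rounded up to 28.

28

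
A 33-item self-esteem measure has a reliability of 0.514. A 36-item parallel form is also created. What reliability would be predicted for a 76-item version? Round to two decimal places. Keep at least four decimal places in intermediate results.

0.71

Only the ratio of lengths matters: n = 76/33 = 2.3030
r_{76} = n·r / (1 + (n − 1)·r) = 1.1837 / 1.6697 ≈ 0.7089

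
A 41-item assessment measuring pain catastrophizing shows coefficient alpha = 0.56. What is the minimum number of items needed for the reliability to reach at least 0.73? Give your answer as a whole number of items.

n = [0.73 × 0.44] / [0.56 × 0.27]
n = 0.3212 / 0.1512 ≈ 2.1243
Items needed = n × 41 = 2.1243 × 41 ≈ 87.10 → round up to 88

88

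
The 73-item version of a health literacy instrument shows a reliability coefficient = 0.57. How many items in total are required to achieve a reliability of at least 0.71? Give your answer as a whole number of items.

135

n = 0.71(1 − 0.57) / [0.57(1 − 0.71)]
n = 0.3053 / 0.1653 ≈ 1.8469
1.8469 × 73 = 134.82 → 135 items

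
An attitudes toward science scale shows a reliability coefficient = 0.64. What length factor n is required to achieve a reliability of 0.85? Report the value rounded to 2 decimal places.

3.19

Invert Spearman-Brown to solve for n:
n = r_target (1 − r_old) / [ r_old (1 − r_target) ]
n = [0.85 × 0.36] / [0.64 × 0.15]
n = 0.3060 / 0.0960 ≈ 3.1875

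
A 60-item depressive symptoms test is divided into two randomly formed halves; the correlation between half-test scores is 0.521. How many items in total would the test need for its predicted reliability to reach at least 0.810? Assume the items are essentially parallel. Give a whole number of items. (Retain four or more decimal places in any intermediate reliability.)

Corrected full-test reliability: r_full = 2 × 0.521 / (1 + 0.521) ≈ 0.6851
n = r_tgt(1 − r_full) / [r_full(1 − r_tgt)] = 0.810 × 0.3149 / (0.6851 × 0.190) ≈ 1.9595
Items = 1.9595 × 60 ≈ 117.57 → 118

118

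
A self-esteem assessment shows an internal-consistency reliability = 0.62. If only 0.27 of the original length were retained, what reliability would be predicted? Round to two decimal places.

0.31

Apply the Spearman-Brown prophecy formula, r' = nr / [1 + (n − 1)r]:
r_new = (0.27 × 0.62) / (1 + (0.27 − 1) × 0.62)
     = 0.1674 / 0.5474 = 0.3058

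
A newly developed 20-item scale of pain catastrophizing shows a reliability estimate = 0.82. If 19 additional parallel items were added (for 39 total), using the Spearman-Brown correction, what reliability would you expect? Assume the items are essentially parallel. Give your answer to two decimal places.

n = 39/20 = 1.95
Spearman-Brown: r_new = n·r / (1 + (n − 1)·r)
r_new = (1.95 × 0.82) / (1 + (1.95 − 1) × 0.82)
r_new = 1.5990 / 1.7790 ≈ 0.8988

0.90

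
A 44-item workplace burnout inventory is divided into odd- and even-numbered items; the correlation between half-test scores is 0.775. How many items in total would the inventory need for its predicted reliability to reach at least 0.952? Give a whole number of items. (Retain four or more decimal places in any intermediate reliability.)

r_full = 2(0.775)/(1 + 0.775) = 0.8732
n = r_tgt(1 − r_full) / [r_full(1 − r_tgt)] = 0.952 × 0.1268 / (0.8732 × 0.048) ≈ 2.8801
Required items = 2.8801 × 44 = 126.72, so 127 items.

127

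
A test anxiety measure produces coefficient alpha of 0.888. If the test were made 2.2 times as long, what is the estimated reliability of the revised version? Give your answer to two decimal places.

0.95

By Spearman-Brown, r_new = n r / (1 + (n − 1) r).
r_new = (2.2 × 0.888) / (1 + (2.2 − 1) × 0.888)
r_new = 1.9536 / 2.0656 ≈ 0.9458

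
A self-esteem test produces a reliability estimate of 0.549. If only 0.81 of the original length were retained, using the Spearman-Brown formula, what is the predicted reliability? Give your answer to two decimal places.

Apply the Spearman-Brown prophecy formula, r' = nr / [1 + (n − 1)r]:
r_new = (0.81 × 0.549) / (1 + (0.81 − 1) × 0.549)
r_new = 0.4447 / 0.8957 ≈ 0.4965

0.50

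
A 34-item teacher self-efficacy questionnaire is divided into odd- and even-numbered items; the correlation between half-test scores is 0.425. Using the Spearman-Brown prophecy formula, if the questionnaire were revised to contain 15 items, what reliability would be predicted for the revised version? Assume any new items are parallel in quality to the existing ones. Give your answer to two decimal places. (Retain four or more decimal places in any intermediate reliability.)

0.39

Spearman-Brown correction (n = 2): r_full = 2·0.425/(1 + 0.425) = 0.5965
Then adjust to 15 items: n = 15/34 = 0.4412
r_new = n·r_full / (1 + (n − 1)·r_full) = 0.2632 / 0.6667 ≈ 0.3948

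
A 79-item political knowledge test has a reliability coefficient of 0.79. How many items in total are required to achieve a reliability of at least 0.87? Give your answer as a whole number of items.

Spearman-Brown solved for the length factor n:
n = r_target (1 − r_old) / [ r_old (1 − r_target) ]
n = 0.87 × (1 − 0.79) / [ 0.79 × (1 − 0.87) ]
  = 0.1827 / 0.1027 = 1.7790
So the test needs 1.7790 × 79 ≈ 140.54 items; rounding up, 141.

141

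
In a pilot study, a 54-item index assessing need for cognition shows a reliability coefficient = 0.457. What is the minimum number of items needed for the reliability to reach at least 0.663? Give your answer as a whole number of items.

127

n = 0.663 × (1 − 0.457) / [ 0.457 × (1 − 0.663) ]
  = 0.360009 / 0.154009 = 2.3376
Items needed = n × 54 = 2.3376 × 54 ≈ 126.23 → round up to 127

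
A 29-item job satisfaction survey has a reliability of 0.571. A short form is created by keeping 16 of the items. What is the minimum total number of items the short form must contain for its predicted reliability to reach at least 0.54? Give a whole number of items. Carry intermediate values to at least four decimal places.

Short-form reliability: n = 16/29 = 0.5517; r_16 = n·r/(1+(n−1)r) ≈ 0.4234
Length factor from the short form to reach 0.54: n' = 0.54(1 − 0.4234) / [0.4234(1 − 0.54)] ≈ 1.5987
Items = 1.5987 × 16 ≈ 25.58 → 26

26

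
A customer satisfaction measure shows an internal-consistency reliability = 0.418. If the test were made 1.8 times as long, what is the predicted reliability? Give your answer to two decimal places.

r_new = (1.8 × 0.418) / (1 + (1.8 − 1) × 0.418)
r_new = 0.7524 / 1.3344 ≈ 0.5638

0.56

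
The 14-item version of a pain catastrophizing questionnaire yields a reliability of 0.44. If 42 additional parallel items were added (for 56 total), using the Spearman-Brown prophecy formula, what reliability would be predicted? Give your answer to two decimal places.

0.76

Length ratio n = 56/14 = 4
r_new = (4 × 0.44) / (1 + (4 − 1) × 0.44)
     = 1.7600 / 2.3200 = 0.7586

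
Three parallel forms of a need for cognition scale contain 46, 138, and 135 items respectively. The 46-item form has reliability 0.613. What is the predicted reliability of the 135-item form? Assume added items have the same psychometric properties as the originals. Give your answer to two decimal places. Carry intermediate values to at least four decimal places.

0.82

The 138-item form is not needed; work directly from the 46-item form with n = 135/46 = 2.9348.
r_{135} = n·r / (1 + (n − 1)·r) = 1.7990 / 2.1860 ≈ 0.8230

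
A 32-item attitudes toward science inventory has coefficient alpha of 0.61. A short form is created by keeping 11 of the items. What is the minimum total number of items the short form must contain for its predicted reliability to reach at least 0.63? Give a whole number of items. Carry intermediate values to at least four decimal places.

35

Short-form reliability: n = 11/32 = 0.3438; r_11 = n·r/(1+(n−1)r) ≈ 0.3497
Length factor from the short form to reach 0.63: n' = 0.63(1 − 0.3497) / [0.3497(1 − 0.63)] ≈ 3.1663
Total items = 3.1663 × 11 = 34.83, rounded up to 35.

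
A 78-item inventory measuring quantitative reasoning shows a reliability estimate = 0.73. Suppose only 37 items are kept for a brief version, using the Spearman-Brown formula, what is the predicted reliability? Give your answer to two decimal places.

Length ratio n = 37/78 = 0.4744
Spearman-Brown: r_new = n·r / (1 + (n − 1)·r)
r_new = 0.4744·0.73 / [1 + (0.4744 − 1)·0.73]
r_new = 0.3463 / 0.6163 ≈ 0.5619

0.56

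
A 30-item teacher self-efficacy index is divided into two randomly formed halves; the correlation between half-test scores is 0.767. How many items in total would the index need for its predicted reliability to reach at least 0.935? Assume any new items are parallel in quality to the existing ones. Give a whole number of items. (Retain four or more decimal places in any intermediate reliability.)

Corrected full-test reliability: r_full = 2 × 0.767 / (1 + 0.767) ≈ 0.8681
n = r_tgt(1 − r_full) / [r_full(1 − r_tgt)] = 0.935 × 0.1319 / (0.8681 × 0.065) ≈ 2.1856
Items = 2.1856 × 30 ≈ 65.57 → 66

66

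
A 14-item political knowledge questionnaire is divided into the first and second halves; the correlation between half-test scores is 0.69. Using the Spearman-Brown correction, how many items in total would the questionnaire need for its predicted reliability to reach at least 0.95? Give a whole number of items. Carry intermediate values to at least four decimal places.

r_full = 2(0.69)/(1 + 0.69) = 0.8166
Solve Spearman-Brown for n: n = 0.95(1 − 0.8166) / [0.8166(1 − 0.95)] = 4.2672
Required items = 4.2672 × 14 = 59.74, so 60 items.

60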